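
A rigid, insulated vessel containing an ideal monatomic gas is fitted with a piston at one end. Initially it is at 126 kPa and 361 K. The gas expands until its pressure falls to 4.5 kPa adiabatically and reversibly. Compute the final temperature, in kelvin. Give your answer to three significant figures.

Along an adiabat T P^((1−γ)/γ) is constant, so T₂ = T₁ (P₂/P₁)^((γ−1)/γ).
For a monatomic ideal gas γ = 5/3, so (γ−1)/γ = 2/5.
T₂ = 361 × (4.5/126)^(2/5) = 95.2 K.

T₂ ≈ 95.2 K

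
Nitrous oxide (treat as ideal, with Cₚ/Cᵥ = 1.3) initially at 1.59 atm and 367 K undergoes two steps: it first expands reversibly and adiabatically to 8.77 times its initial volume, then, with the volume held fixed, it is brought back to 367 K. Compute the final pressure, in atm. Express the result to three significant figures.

P₃ ≈ 0.181 atm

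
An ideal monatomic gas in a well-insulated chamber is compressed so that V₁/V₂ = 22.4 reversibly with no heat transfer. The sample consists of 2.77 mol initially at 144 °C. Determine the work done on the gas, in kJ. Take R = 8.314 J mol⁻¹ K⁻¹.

For a reversible adiabat TV^(γ−1) is constant, so T₂ = T₁ (V₁/V₂)^(γ−1).
γ = 5/3 for a monatomic ideal gas, so γ−1 = 2/3.
T₁ = 144 °C = 417.1 K.
T₂ = 417.1 × 22.4^(2/3) = 3315 K.
Q = 0, so ΔU = W_on_gas = nCᵥΔT with Cᵥ = R/(γ−1) = 12.47 J/(mol·K).
ΔU = 2.77 × 12.47 × (3315 − 417.1) = 100100 J.

W ≈ 100 kJ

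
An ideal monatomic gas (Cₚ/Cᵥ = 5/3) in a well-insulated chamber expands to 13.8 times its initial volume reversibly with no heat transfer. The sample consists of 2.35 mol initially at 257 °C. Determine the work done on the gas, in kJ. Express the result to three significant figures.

Adiabatic: T₁V₁^(γ−1) = T₂V₂^(γ−1) ⇒ T₂ = T₁ (V₁/V₂)^(γ−1).
T₁ = 257 °C = 530.1 K.
T₂ = 530.1 × (1/13.8)^(2/3) = 92.15 K.
Q = 0, so ΔU = W_on_gas = nCᵥΔT with Cᵥ = R/(γ−1) = 12.47 J/(mol·K).
ΔU = 2.35 × 12.47 × (92.15 − 530.1) = -12840 J.

W ≈ -12.8 kJ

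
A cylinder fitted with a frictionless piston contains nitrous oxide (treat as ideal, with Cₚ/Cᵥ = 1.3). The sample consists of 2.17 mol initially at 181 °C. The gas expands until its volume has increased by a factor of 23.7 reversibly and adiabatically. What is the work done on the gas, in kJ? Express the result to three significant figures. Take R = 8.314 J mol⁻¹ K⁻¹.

For a reversible adiabat TV^(γ−1) is constant, so T₂ = T₁ (V₁/V₂)^(γ−1).
T₁ = 181 °C = 454.1 K.
T₂ = 454.1 × (1/23.7)^(0.3) = 175.7 K.
Q = 0, so ΔU = W_on_gas = nCᵥΔT with Cᵥ = R/(γ−1) = 27.71 J/(mol·K).
ΔU = 2.17 × 27.71 × (175.7 − 454.1) = -16750 J.

W ≈ -16.7 kJ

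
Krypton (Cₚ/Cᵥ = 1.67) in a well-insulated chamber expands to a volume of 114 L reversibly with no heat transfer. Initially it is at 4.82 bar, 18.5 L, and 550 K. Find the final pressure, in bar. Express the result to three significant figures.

Adiabatic: P₁V₁^γ = P₂V₂^γ ⇒ P₂ = P₁ (V₁/V₂)^γ.
P₂ = 4.82 × (18.5/114)^(1.67) = 0.2313 bar.

P₂ ≈ 0.231 bar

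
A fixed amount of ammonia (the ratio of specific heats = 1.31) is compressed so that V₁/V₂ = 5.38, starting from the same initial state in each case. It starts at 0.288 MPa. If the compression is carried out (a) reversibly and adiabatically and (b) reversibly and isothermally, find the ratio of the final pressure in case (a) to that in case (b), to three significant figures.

Isothermal: P_b = P₁(V₁/V₂) = 0.288×5.38.
Adiabatic: P_a = P₁(V₁/V₂)^γ = 0.288×5.38^(1.31).
P_a/P_b = (V₁/V₂)^(γ−1) = 5.38^(0.31) = 1.685.

P_adiabatic / P_isothermal ≈ 1.68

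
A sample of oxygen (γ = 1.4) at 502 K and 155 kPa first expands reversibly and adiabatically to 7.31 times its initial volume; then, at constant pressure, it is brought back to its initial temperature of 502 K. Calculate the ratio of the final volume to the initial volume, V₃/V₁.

V₃/V₁ ≈ 16.2

Adiabatic step: V₂/V₁ = 7.31; T₂ = T₁·(1/7.31)^(0.4) = 226.5 K.
Isobaric step: V₃/V₂ = T₃/T₂ = 502/226.5.
V₃/V₁ = (V₂/V₁)(V₃/V₂) = 7.31 × (502/226.5) = 16.2.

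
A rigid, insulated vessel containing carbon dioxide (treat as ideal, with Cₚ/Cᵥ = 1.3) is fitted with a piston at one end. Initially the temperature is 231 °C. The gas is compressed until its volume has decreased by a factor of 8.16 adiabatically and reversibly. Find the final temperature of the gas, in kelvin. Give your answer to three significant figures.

T₂ ≈ 946 K

For a reversible adiabat TV^(γ−1) is constant, so T₂ = T₁ (V₁/V₂)^(γ−1).
T₁ = 231 °C = 504.1 K.
T₂ = 504.1 × 8.16^(0.3) = 946.4 K.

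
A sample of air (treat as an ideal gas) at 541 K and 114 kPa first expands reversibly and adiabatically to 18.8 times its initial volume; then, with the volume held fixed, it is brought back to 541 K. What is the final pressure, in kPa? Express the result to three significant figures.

P₃ ≈ 6.06 kPa

For a diatomic ideal gas γ = 7/5.
Adiabatic step (PV^γ = const): P₂ = 114×(1/18.8)^(7/5) = 1.875 kPa; T₂ = 541×(1/18.8)^(2/5) = 167.3 K.
Isochoric: P₃ = P₂(T₃/T₂) = 1.875 × (541/167.3) = 6.064 kPa.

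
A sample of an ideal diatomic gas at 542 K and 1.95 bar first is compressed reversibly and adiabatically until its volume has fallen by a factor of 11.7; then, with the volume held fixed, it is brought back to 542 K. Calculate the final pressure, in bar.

For a diatomic ideal gas γ = 7/5.
Adiabatic step (PV^γ = const): P₂ = 1.95×11.7^(7/5) = 61.02 bar; T₂ = 542×11.7^(2/5) = 1450 K.
Isochoric: P₃ = P₂(T₃/T₂) = 61.02 × (542/1450) = 22.81 bar.

P₃ ≈ 22.8 bar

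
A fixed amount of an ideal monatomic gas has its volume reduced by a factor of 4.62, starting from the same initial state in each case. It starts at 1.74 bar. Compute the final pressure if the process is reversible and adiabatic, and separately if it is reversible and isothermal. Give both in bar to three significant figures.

For a monatomic ideal gas γ = 5/3.
Isothermal: P₂ = P₁(V₁/V₂) = 1.74×4.62 = 8.039 bar.
Adiabatic: P₂ = P₁(V₁/V₂)^γ = 1.74×4.62^(5/3) = 22.3 bar.

adiabatic: 22.3 bar; isothermal: 8.04 bar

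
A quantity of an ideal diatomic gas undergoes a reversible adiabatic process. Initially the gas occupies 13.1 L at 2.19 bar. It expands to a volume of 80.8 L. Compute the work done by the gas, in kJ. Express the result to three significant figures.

W ≈ 3.71 kJ

γ = 7/5 for a diatomic ideal gas.
P₂ = P₁(V₁/V₂)^γ = 2.19×(13.1/80.8)^(7/5) = 0.1715 bar.
For a reversible adiabat, W_by_gas = (P₁V₁ − P₂V₂)/(γ−1).
W_by = (219000×0.0131 − 17150×0.0808) / (2/5) = 3708 J.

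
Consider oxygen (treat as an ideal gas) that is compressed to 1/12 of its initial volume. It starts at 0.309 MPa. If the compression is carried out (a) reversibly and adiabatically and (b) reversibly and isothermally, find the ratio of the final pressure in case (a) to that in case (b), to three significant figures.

For a diatomic ideal gas γ = 7/5.
Isothermal: P_b = P₁(V₁/V₂) = 0.309×12.
Adiabatic: P_a = P₁(V₁/V₂)^γ = 0.309×12^(7/5).
P_a/P_b = (V₁/V₂)^(γ−1) = 12^(2/5) = 2.702.

P_adiabatic / P_isothermal ≈ 2.70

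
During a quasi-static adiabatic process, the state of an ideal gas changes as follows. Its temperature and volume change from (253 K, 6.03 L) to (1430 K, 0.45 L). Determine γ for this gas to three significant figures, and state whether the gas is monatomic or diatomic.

γ ≈ 1.67; monatomic

TV^(γ−1) = const ⇒ γ − 1 = ln(T₂/T₁) / ln(V₁/V₂).
γ = 1 + ln(1430/253) / ln(6.03/0.45) = 1.667.
γ ≈ 1.67 is close to 5/3, so the gas is monatomic.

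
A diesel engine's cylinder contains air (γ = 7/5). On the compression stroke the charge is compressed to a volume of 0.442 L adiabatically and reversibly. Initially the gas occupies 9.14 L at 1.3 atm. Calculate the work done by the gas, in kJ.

W ≈ -7.10 kJ

P₂ = P₁(V₁/V₂)^γ = 1.3×(9.14/0.442)^(7/5) = 90.3 atm.
For a reversible adiabat, W_by_gas = (P₁V₁ − P₂V₂)/(γ−1).
W_by = (131700×0.00914 − 9.149×10^6×0.000442) / (2/5) = -7100 J.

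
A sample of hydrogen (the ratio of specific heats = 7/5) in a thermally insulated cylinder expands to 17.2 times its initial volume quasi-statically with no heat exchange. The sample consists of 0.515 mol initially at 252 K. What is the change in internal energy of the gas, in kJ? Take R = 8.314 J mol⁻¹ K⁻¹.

ΔU ≈ -1.83 kJ

For a reversible adiabat TV^(γ−1) is constant, so T₂ = T₁ (V₁/V₂)^(γ−1).
T₂ = 252 × (1/17.2)^(2/5) = 80.76 K.
Q = 0, so ΔU = W_on_gas = nCᵥΔT with Cᵥ = R/(γ−1) = 20.79 J/(mol·K).
ΔU = 0.515 × 20.79 × (80.76 − 252) = -1833 J.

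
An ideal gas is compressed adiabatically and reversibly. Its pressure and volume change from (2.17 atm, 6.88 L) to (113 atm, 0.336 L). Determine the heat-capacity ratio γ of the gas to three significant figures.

γ ≈ 1.31

PV^γ = const ⇒ γ = ln(P₂/P₁) / ln(V₁/V₂).
γ = ln(113/2.17) / ln(6.88/0.336) = 1.309.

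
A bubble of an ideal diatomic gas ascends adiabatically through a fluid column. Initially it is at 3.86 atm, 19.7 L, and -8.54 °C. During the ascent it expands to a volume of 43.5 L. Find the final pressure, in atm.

Since PV^γ is constant along a reversible adiabat, P₂ = P₁ (V₁/V₂)^γ.
γ = 7/5 for a diatomic ideal gas.
P₂ = 3.86 × (19.7/43.5)^(7/5) = 1.273 atm.

P₂ ≈ 1.27 atm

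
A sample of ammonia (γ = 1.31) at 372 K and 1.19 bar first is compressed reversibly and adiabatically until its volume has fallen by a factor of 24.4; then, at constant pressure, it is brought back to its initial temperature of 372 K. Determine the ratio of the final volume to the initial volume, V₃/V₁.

V₃/V₁ ≈ 0.0152

Adiabatic step: V₂/V₁ = 0.04098; T₂ = T₁·24.4^(0.31) = 1001 K.
Isobaric step: V₃/V₂ = T₃/T₂ = 372/1001.
V₃/V₁ = (V₂/V₁)(V₃/V₂) = 0.04098 × (372/1001) = 0.01522.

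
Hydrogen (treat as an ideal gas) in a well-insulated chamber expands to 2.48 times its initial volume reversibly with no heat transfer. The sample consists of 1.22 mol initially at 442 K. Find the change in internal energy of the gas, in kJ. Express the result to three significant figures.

Adiabatic: T₁V₁^(γ−1) = T₂V₂^(γ−1) ⇒ T₂ = T₁ (V₁/V₂)^(γ−1).
γ = 7/5 for a diatomic ideal gas, so γ−1 = 2/5.
T₂ = 442 × (1/2.48)^(2/5) = 307.4 K.
Q = 0, so ΔU = W_on_gas = nCᵥΔT with Cᵥ = R/(γ−1) = 20.79 J/(mol·K).
ΔU = 1.22 × 20.79 × (307.4 − 442) = -3414 J.

ΔU ≈ -3.41 kJ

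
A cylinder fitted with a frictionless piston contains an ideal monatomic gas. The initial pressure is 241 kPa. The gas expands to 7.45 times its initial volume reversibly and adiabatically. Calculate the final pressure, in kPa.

P₂ ≈ 8.48 kPa

Since PV^γ is constant along a reversible adiabat, P₂ = P₁ (V₁/V₂)^γ.
For a monatomic ideal gas γ = 5/3.
P₂ = 241 × (1/7.45)^(5/3) = 8.481 kPa.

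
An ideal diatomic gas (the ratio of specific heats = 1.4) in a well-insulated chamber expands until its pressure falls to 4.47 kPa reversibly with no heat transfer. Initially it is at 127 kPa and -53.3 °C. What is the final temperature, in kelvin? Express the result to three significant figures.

Adiabatic: T₂/T₁ = (P₂/P₁)^((γ−1)/γ).
T₁ = -53.3 °C = 219.8 K.
T₂ = 219.8 × (4.47/127)^(0.286) = 84.5 K.

T₂ ≈ 84.5 K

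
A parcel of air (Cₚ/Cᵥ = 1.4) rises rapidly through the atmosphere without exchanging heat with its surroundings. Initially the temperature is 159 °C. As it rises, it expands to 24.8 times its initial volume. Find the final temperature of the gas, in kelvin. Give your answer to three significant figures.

T₂ ≈ 120 K

For a reversible adiabat TV^(γ−1) is constant, so T₂ = T₁ (V₁/V₂)^(γ−1).
T₁ = 159 °C = 432.1 K.
T₂ = 432.1 × (1/24.8)^(0.4) = 119.6 K.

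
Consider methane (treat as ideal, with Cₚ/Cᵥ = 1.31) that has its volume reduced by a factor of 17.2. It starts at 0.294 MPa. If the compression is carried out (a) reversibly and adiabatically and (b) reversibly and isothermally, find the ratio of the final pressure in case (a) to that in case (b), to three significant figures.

P_adiabatic / P_isothermal ≈ 2.42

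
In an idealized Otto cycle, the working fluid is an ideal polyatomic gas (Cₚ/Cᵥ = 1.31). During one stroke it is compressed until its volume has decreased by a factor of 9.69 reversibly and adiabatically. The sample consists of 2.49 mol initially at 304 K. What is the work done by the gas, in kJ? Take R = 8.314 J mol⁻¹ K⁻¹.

For a reversible adiabat TV^(γ−1) is constant, so T₂ = T₁ (V₁/V₂)^(γ−1).
T₂ = 304 × 9.69^(0.31) = 614.7 K.
Q = 0, so ΔU = W_on_gas = nCᵥΔT with Cᵥ = R/(γ−1) = 26.82 J/(mol·K).
ΔU = 2.49 × 26.82 × (614.7 − 304) = 20750 J.
Work done by the gas = −ΔU = -20750 J.

W ≈ -20.7 kJ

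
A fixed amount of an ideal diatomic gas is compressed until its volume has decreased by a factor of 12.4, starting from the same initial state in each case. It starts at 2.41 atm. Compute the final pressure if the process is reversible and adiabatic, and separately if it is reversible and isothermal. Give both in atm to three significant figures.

adiabatic: 81.8 atm; isothermal: 29.9 atm

For a diatomic ideal gas γ = 7/5.
Isothermal: P₂ = P₁(V₁/V₂) = 2.41×12.4 = 29.88 atm.
Adiabatic: P₂ = P₁(V₁/V₂)^γ = 2.41×12.4^(7/5) = 81.81 atm.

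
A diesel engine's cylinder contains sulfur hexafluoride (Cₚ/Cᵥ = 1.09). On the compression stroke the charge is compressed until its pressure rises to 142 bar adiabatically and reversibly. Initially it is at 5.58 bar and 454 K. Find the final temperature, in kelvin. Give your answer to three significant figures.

Along an adiabat T P^((1−γ)/γ) is constant, so T₂ = T₁ (P₂/P₁)^((γ−1)/γ).
T₂ = 454 × (142/5.58)^(0.0826) = 593.1 K.

T₂ ≈ 593 K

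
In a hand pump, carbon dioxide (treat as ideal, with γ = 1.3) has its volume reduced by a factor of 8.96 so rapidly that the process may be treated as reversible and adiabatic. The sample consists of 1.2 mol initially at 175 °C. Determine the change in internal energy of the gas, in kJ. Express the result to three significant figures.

ΔU ≈ 13.9 kJ

Adiabatic: T₁V₁^(γ−1) = T₂V₂^(γ−1) ⇒ T₂ = T₁ (V₁/V₂)^(γ−1).
T₁ = 175 °C = 448.1 K.
T₂ = 448.1 × 8.96^(0.3) = 865.2 K.
Q = 0, so ΔU = W_on_gas = nCᵥΔT with Cᵥ = R/(γ−1) = 27.71 J/(mol·K).
ΔU = 1.2 × 27.71 × (865.2 − 448.1) = 13870 J.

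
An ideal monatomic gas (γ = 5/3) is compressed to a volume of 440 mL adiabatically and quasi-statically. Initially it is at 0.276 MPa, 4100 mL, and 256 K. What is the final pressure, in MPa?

Adiabatic: P₁V₁^γ = P₂V₂^γ ⇒ P₂ = P₁ (V₁/V₂)^γ.
P₂ = 0.276 × (4100/440)^(5/3) = 11.39 MPa.

P₂ ≈ 11.4 MPa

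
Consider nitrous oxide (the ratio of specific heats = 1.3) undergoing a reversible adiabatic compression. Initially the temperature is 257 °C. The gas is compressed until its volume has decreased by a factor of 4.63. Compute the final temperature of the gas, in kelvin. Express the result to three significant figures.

Adiabatic: T₁V₁^(γ−1) = T₂V₂^(γ−1) ⇒ T₂ = T₁ (V₁/V₂)^(γ−1).
T₁ = 257 °C = 530.1 K.
T₂ = 530.1 × 4.63^(0.3) = 839.6 K.

T₂ ≈ 840 K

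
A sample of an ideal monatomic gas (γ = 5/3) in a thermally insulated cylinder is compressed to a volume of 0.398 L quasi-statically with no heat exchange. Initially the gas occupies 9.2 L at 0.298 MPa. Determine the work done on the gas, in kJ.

W ≈ 29.3 kJ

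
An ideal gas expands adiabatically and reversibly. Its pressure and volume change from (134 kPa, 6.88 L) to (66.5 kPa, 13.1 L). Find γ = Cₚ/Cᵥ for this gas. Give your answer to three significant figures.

γ ≈ 1.09

PV^γ = const ⇒ γ = ln(P₂/P₁) / ln(V₁/V₂).
γ = ln(66.5/134) / ln(6.88/13.1) = 1.088.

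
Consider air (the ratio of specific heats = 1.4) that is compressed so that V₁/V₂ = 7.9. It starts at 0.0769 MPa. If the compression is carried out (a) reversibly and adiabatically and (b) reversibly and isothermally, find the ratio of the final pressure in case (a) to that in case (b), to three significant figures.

P_adiabatic / P_isothermal ≈ 2.29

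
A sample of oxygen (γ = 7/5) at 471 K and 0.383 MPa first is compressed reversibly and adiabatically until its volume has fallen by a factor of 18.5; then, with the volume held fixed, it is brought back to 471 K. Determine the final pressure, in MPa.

Adiabatic step (PV^γ = const): P₂ = 0.383×18.5^(7/5) = 22.76 MPa; T₂ = 471×18.5^(2/5) = 1513 K.
Isochoric: P₃ = P₂(T₃/T₂) = 22.76 × (471/1513) = 7.085 MPa.

P₃ ≈ 7.09 MPa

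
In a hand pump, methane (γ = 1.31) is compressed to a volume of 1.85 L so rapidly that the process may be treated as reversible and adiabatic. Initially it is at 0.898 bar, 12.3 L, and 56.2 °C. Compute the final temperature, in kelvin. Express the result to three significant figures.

Adiabatic: T₁V₁^(γ−1) = T₂V₂^(γ−1) ⇒ T₂ = T₁ (V₁/V₂)^(γ−1).
T₁ = 56.2 °C = 329.3 K.
T₂ = 329.3 × (12.3/1.85)^(0.31) = 592.5 K.

T₂ ≈ 593 K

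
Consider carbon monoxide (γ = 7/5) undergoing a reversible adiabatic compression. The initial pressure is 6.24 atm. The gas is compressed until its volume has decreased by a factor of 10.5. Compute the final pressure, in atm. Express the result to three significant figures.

P₂ ≈ 168 atm

Adiabatic: P₁V₁^γ = P₂V₂^γ ⇒ P₂ = P₁ (V₁/V₂)^γ.
P₂ = 6.24 × 10.5^(7/5) = 167.8 atm.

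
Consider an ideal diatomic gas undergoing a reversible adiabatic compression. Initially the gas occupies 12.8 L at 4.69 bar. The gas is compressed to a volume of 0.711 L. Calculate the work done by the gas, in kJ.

γ = 7/5 for a diatomic ideal gas.
P₂ = P₁(V₁/V₂)^γ = 4.69×(12.8/0.711)^(7/5) = 268.3 bar.
For a reversible adiabat, W_by_gas = (P₁V₁ − P₂V₂)/(γ−1).
W_by = (469000×0.0128 − 2.683×10^7×0.000711) / (2/5) = -32690 J.

W ≈ -32.7 kJ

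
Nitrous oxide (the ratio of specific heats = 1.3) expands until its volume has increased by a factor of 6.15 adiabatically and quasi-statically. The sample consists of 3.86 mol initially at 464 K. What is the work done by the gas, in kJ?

W ≈ 20.9 kJ

Adiabatic: T₁V₁^(γ−1) = T₂V₂^(γ−1) ⇒ T₂ = T₁ (V₁/V₂)^(γ−1).
T₂ = 464 × (1/6.15)^(0.3) = 269.1 K.
Q = 0, so ΔU = W_on_gas = nCᵥΔT with Cᵥ = R/(γ−1) = 27.71 J/(mol·K).
ΔU = 3.86 × 27.71 × (269.1 − 464) = -20850 J.
Work done by the gas = −ΔU = 20850 J.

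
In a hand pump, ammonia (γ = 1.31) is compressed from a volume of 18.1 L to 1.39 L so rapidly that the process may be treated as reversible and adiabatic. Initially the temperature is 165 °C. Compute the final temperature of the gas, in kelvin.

Adiabatic: T₁V₁^(γ−1) = T₂V₂^(γ−1) ⇒ T₂ = T₁ (V₁/V₂)^(γ−1).
T₁ = 165 °C = 438.1 K.
T₂ = 438.1 × (18.1/1.39)^(0.31) = 970.9 K.

T₂ ≈ 971 K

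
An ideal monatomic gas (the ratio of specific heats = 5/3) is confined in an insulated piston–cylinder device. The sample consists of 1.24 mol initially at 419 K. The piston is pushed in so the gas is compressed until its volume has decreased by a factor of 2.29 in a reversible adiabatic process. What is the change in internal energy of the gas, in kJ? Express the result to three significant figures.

ΔU ≈ 4.78 kJ

For a reversible adiabat TV^(γ−1) is constant, so T₂ = T₁ (V₁/V₂)^(γ−1).
T₂ = 419 × 2.29^(2/3) = 728 K.
Q = 0, so ΔU = W_on_gas = nCᵥΔT with Cᵥ = R/(γ−1) = 12.47 J/(mol·K).
ΔU = 1.24 × 12.47 × (728 − 419) = 4778 J.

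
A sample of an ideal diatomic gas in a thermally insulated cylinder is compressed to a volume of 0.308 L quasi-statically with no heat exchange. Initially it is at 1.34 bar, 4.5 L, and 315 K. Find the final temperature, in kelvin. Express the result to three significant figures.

T₂ ≈ 921 K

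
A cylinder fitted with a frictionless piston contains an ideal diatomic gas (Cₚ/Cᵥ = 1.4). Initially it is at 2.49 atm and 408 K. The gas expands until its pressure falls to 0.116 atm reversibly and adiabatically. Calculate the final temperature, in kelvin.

T₂ ≈ 170 K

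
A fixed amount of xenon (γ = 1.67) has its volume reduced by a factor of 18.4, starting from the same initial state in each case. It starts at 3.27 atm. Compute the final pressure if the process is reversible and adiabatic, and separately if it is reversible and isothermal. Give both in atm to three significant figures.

Isothermal: P₂ = P₁(V₁/V₂) = 3.27×18.4 = 60.17 atm.
Adiabatic: P₂ = P₁(V₁/V₂)^γ = 3.27×18.4^(1.67) = 423.4 atm.

adiabatic: 423 atm; isothermal: 60.2 atm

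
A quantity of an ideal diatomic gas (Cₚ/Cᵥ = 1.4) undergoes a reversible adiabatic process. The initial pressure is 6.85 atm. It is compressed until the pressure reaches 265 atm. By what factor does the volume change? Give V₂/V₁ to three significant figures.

V₂/V₁ ≈ 0.0735

From PV^γ = const, V₂/V₁ = (P₁/P₂)^(1/γ).
V₂/V₁ = (6.85/265)^(0.714) = 0.07346.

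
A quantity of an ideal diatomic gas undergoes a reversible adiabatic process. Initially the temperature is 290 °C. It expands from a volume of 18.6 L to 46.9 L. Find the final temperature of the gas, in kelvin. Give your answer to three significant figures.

Adiabatic: T₁V₁^(γ−1) = T₂V₂^(γ−1) ⇒ T₂ = T₁ (V₁/V₂)^(γ−1).
For a diatomic ideal gas γ = 7/5, so γ−1 = 2/5.
T₁ = 290 °C = 563.1 K.
T₂ = 563.1 × (18.6/46.9)^(2/5) = 389 K.

T₂ ≈ 389 K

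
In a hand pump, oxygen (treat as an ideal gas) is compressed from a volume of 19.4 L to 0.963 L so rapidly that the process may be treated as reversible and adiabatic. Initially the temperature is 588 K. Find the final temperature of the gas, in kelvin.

For a reversible adiabat TV^(γ−1) is constant, so T₂ = T₁ (V₁/V₂)^(γ−1).
For a diatomic ideal gas γ = 7/5, so γ−1 = 2/5.
T₂ = 588 × (19.4/0.963)^(2/5) = 1955 K.

T₂ ≈ 1950 K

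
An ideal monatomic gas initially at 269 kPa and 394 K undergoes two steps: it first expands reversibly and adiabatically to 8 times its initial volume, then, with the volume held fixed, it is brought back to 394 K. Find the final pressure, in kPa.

P₃ ≈ 33.6 kPa

For a monatomic ideal gas γ = 5/3.
Adiabatic step (PV^γ = const): P₂ = 269×(1/8)^(5/3) = 8.406 kPa; T₂ = 394×(1/8)^(2/3) = 98.5 K.
Isochoric: P₃ = P₂(T₃/T₂) = 8.406 × (394/98.5) = 33.62 kPa.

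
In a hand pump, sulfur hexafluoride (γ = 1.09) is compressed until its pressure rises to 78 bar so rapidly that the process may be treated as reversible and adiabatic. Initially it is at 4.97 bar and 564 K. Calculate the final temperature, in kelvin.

Adiabatic: T₂/T₁ = (P₂/P₁)^((γ−1)/γ).
T₂ = 564 × (78/4.97)^(0.0826) = 708 K.

T₂ ≈ 708 K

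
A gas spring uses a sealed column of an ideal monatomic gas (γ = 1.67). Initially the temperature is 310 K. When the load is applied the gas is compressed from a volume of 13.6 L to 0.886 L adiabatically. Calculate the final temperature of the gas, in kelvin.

For a reversible adiabat TV^(γ−1) is constant, so T₂ = T₁ (V₁/V₂)^(γ−1).
T₂ = 310 × (13.6/0.886)^(0.67) = 1932 K.

T₂ ≈ 1930 K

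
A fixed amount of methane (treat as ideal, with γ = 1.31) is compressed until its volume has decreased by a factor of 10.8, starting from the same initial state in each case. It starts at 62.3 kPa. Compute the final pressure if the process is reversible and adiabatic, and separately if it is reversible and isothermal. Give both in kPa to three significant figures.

adiabatic: 1410 kPa; isothermal: 673 kPa

Isothermal: P₂ = P₁(V₁/V₂) = 62.3×10.8 = 672.8 kPa.
Adiabatic: P₂ = P₁(V₁/V₂)^γ = 62.3×10.8^(1.31) = 1407 kPa.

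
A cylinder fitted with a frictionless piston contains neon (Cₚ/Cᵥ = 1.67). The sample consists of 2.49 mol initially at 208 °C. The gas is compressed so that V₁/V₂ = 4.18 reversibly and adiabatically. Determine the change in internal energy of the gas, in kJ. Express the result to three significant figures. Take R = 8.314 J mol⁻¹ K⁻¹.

Adiabatic: T₁V₁^(γ−1) = T₂V₂^(γ−1) ⇒ T₂ = T₁ (V₁/V₂)^(γ−1).
T₁ = 208 °C = 481.1 K.
T₂ = 481.1 × 4.18^(0.67) = 1254 K.
Q = 0, so ΔU = W_on_gas = nCᵥΔT with Cᵥ = R/(γ−1) = 12.41 J/(mol·K).
ΔU = 2.49 × 12.41 × (1254 − 481.1) = 23900 J.

ΔU ≈ 23.9 kJ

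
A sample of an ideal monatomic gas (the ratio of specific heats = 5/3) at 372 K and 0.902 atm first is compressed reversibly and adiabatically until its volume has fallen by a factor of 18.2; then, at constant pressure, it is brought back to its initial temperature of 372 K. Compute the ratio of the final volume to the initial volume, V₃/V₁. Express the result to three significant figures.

V₃/V₁ ≈ 0.00794

Adiabatic step: V₂/V₁ = 0.05495; T₂ = T₁·18.2^(2/3) = 2574 K.
Isobaric step: V₃/V₂ = T₃/T₂ = 372/2574.
V₃/V₁ = (V₂/V₁)(V₃/V₂) = 0.05495 × (372/2574) = 0.007941.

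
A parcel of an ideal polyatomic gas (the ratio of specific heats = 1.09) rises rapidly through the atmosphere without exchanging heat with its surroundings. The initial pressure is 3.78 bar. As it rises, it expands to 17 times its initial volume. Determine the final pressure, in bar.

P₂ ≈ 0.172 bar

Since PV^γ is constant along a reversible adiabat, P₂ = P₁ (V₁/V₂)^γ.
P₂ = 3.78 × (1/17)^(1.09) = 0.1723 bar.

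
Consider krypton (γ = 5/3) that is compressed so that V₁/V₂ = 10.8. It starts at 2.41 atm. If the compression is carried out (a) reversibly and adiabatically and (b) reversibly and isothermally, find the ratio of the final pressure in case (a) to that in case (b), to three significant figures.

Isothermal: P_b = P₁(V₁/V₂) = 2.41×10.8.
Adiabatic: P_a = P₁(V₁/V₂)^γ = 2.41×10.8^(5/3).
P_a/P_b = (V₁/V₂)^(γ−1) = 10.8^(2/3) = 4.886.

P_adiabatic / P_isothermal ≈ 4.89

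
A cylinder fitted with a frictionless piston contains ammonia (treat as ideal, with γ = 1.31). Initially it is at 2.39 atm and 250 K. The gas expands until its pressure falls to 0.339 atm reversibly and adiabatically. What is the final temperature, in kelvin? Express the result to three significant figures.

Along an adiabat T P^((1−γ)/γ) is constant, so T₂ = T₁ (P₂/P₁)^((γ−1)/γ).
T₂ = 250 × (0.339/2.39)^(0.237) = 157.5 K.

T₂ ≈ 157 K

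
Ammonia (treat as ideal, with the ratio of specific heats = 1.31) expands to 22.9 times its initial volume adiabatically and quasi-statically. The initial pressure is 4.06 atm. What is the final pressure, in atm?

P₂ ≈ 0.0672 atm

Since PV^γ is constant along a reversible adiabat, P₂ = P₁ (V₁/V₂)^γ.
P₂ = 4.06 × (1/22.9)^(1.31) = 0.06716 atm.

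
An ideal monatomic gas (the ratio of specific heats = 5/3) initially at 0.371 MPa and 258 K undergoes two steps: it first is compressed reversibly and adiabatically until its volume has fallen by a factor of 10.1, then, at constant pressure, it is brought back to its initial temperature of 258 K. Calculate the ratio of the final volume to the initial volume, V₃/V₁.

Adiabatic step: V₂/V₁ = 0.09901; T₂ = T₁·10.1^(2/3) = 1206 K.
Isobaric step: V₃/V₂ = T₃/T₂ = 258/1206.
V₃/V₁ = (V₂/V₁)(V₃/V₂) = 0.09901 × (258/1206) = 0.02119.

V₃/V₁ ≈ 0.0212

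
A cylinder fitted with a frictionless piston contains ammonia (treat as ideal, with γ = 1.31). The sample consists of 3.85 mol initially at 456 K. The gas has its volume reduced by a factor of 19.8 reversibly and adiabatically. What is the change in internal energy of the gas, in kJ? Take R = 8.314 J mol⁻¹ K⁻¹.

ΔU ≈ 71.7 kJ

For a reversible adiabat TV^(γ−1) is constant, so T₂ = T₁ (V₁/V₂)^(γ−1).
T₂ = 456 × 19.8^(0.31) = 1151 K.
Q = 0, so ΔU = W_on_gas = nCᵥΔT with Cᵥ = R/(γ−1) = 26.82 J/(mol·K).
ΔU = 3.85 × 26.82 × (1151 − 456) = 71720 J.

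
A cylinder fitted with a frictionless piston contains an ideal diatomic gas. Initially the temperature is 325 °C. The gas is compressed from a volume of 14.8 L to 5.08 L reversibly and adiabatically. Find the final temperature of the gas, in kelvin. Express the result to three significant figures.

T₂ ≈ 917 K

Adiabatic: T₁V₁^(γ−1) = T₂V₂^(γ−1) ⇒ T₂ = T₁ (V₁/V₂)^(γ−1).
For a diatomic ideal gas γ = 7/5, so γ−1 = 2/5.
T₁ = 325 °C = 598.1 K.
T₂ = 598.1 × (14.8/5.08)^(2/5) = 917.4 K.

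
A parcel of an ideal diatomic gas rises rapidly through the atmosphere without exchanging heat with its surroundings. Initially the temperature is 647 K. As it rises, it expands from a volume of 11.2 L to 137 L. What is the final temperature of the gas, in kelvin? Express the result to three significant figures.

T₂ ≈ 238 K

Adiabatic: T₁V₁^(γ−1) = T₂V₂^(γ−1) ⇒ T₂ = T₁ (V₁/V₂)^(γ−1).
For a diatomic ideal gas γ = 7/5, so γ−1 = 2/5.
T₂ = 647 × (11.2/137)^(2/5) = 237.6 K.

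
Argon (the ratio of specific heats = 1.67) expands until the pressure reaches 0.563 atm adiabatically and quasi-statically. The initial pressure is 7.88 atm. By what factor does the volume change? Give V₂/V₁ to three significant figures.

V₂/V₁ ≈ 4.86

From PV^γ = const, V₂/V₁ = (P₁/P₂)^(1/γ).
V₂/V₁ = (7.88/0.563)^(0.599) = 4.856.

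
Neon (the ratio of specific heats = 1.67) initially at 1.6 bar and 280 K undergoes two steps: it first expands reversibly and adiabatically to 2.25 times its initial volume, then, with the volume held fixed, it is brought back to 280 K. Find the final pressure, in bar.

P₃ ≈ 0.711 bar

Adiabatic step (PV^γ = const): P₂ = 1.6×(1/2.25)^(1.67) = 0.413 bar; T₂ = 280×(1/2.25)^(0.67) = 162.6 K.
Isochoric: P₃ = P₂(T₃/T₂) = 0.413 × (280/162.6) = 0.7111 bar.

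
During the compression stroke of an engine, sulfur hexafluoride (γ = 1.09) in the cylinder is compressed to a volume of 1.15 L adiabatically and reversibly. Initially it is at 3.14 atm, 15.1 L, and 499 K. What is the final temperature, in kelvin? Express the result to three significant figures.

T₂ ≈ 629 K

Adiabatic: T₁V₁^(γ−1) = T₂V₂^(γ−1) ⇒ T₂ = T₁ (V₁/V₂)^(γ−1).
T₂ = 499 × (15.1/1.15)^(0.09) = 629.1 K.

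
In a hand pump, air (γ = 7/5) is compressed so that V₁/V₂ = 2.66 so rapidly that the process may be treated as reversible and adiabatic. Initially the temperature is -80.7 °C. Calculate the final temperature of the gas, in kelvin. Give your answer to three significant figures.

T₂ ≈ 285 K

For a reversible adiabat TV^(γ−1) is constant, so T₂ = T₁ (V₁/V₂)^(γ−1).
T₁ = -80.7 °C = 192.4 K.
T₂ = 192.4 × 2.66^(2/5) = 284.6 K.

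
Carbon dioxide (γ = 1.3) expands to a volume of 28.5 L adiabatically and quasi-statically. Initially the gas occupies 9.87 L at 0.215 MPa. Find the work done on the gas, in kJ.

W ≈ -1.93 kJ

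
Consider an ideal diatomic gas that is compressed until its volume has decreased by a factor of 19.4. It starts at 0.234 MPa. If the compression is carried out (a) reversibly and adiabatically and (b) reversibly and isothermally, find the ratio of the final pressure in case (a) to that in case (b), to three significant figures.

P_adiabatic / P_isothermal ≈ 3.27

For a diatomic ideal gas γ = 7/5.
Isothermal: P_b = P₁(V₁/V₂) = 0.234×19.4.
Adiabatic: P_a = P₁(V₁/V₂)^γ = 0.234×19.4^(7/5).
P_a/P_b = (V₁/V₂)^(γ−1) = 19.4^(2/5) = 3.274.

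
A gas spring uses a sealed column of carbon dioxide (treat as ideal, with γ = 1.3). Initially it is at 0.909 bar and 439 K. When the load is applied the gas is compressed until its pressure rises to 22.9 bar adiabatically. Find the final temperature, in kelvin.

Along an adiabat T P^((1−γ)/γ) is constant, so T₂ = T₁ (P₂/P₁)^((γ−1)/γ).
T₂ = 439 × (22.9/0.909)^(0.231) = 924.3 K.

T₂ ≈ 924 K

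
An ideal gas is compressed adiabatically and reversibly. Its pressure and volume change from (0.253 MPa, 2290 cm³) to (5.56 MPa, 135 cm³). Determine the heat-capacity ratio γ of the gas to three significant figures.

PV^γ = const ⇒ γ = ln(P₂/P₁) / ln(V₁/V₂).
γ = ln(5.56/0.253) / ln(2290/135) = 1.091.

γ ≈ 1.09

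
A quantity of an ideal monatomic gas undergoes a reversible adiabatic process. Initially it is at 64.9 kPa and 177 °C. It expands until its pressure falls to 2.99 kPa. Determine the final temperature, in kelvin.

T₂ ≈ 131 K

Along an adiabat T P^((1−γ)/γ) is constant, so T₂ = T₁ (P₂/P₁)^((γ−1)/γ).
For a monatomic ideal gas γ = 5/3, so (γ−1)/γ = 2/5.
T₁ = 177 °C = 450.1 K.
T₂ = 450.1 × (2.99/64.9)^(2/5) = 131.4 K.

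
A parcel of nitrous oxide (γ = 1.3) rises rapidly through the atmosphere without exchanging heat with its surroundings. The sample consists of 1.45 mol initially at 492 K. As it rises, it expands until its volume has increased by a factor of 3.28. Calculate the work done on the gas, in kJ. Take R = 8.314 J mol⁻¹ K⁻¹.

Adiabatic: T₁V₁^(γ−1) = T₂V₂^(γ−1) ⇒ T₂ = T₁ (V₁/V₂)^(γ−1).
T₂ = 492 × (1/3.28)^(0.3) = 344.5 K.
Q = 0, so ΔU = W_on_gas = nCᵥΔT with Cᵥ = R/(γ−1) = 27.71 J/(mol·K).
ΔU = 1.45 × 27.71 × (344.5 − 492) = -5927 J.

W ≈ -5.93 kJ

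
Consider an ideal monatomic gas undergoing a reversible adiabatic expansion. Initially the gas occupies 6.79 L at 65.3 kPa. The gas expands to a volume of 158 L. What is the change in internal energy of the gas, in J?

γ = 5/3 for a monatomic ideal gas.
P₂ = P₁(V₁/V₂)^γ = 65.3×(6.79/158)^(5/3) = 0.3443 kPa.
For a reversible adiabat, W_by_gas = (P₁V₁ − P₂V₂)/(γ−1).
W_by = (65300×0.00679 − 344.3×0.158) / (2/3) = 583.5 J.
Q = 0 ⇒ ΔU = −W_by = -583.5 J.

ΔU ≈ -583 J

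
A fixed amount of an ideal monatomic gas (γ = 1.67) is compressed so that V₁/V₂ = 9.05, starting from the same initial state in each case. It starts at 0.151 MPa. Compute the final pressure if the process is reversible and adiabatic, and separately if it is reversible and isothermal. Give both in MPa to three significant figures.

Isothermal: P₂ = P₁(V₁/V₂) = 0.151×9.05 = 1.367 MPa.
Adiabatic: P₂ = P₁(V₁/V₂)^γ = 0.151×9.05^(1.67) = 5.978 MPa.

adiabatic: 5.98 MPa; isothermal: 1.37 MPa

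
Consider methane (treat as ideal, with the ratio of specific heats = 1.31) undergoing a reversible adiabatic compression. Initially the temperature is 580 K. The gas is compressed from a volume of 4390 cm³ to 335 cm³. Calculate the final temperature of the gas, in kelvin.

T₂ ≈ 1290 K

For a reversible adiabat TV^(γ−1) is constant, so T₂ = T₁ (V₁/V₂)^(γ−1).
T₂ = 580 × (4390/335)^(0.31) = 1288 K.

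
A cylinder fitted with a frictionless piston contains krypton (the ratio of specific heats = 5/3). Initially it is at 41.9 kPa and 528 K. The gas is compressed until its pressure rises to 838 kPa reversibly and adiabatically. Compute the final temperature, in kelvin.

T₂ ≈ 1750 K

Along an adiabat T P^((1−γ)/γ) is constant, so T₂ = T₁ (P₂/P₁)^((γ−1)/γ).
T₂ = 528 × (838/41.9)^(2/5) = 1750 K.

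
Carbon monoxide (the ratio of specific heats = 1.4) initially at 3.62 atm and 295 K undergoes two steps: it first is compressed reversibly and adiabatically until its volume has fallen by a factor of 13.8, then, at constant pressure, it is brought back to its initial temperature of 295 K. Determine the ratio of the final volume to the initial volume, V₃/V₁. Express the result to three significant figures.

Adiabatic step: V₂/V₁ = 0.07246; T₂ = T₁·13.8^(0.4) = 842.9 K.
Isobaric step: V₃/V₂ = T₃/T₂ = 295/842.9.
V₃/V₁ = (V₂/V₁)(V₃/V₂) = 0.07246 × (295/842.9) = 0.02536.

V₃/V₁ ≈ 0.0254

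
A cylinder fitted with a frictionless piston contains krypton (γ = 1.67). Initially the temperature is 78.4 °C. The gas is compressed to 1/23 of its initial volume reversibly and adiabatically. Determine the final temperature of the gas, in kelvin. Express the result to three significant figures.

T₂ ≈ 2870 K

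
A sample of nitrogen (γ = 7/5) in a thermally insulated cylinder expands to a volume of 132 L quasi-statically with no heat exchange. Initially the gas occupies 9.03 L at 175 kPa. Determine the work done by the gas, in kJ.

W ≈ 2.60 kJ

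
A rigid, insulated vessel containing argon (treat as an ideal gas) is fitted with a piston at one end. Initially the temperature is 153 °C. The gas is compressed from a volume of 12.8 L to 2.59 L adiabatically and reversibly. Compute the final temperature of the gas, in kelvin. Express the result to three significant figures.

T₂ ≈ 1240 K

For a reversible adiabat TV^(γ−1) is constant, so T₂ = T₁ (V₁/V₂)^(γ−1).
For a monatomic ideal gas γ = 5/3, so γ−1 = 2/3.
T₁ = 153 °C = 426.1 K.
T₂ = 426.1 × (12.8/2.59)^(2/3) = 1236 K.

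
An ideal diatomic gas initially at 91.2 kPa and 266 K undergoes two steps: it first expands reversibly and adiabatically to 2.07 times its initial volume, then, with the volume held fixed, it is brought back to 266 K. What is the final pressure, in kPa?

P₃ ≈ 44.1 kPa

For a diatomic ideal gas γ = 7/5.
Adiabatic step (PV^γ = const): P₂ = 91.2×(1/2.07)^(7/5) = 32.93 kPa; T₂ = 266×(1/2.07)^(2/5) = 198.8 K.
Isochoric: P₃ = P₂(T₃/T₂) = 32.93 × (266/198.8) = 44.06 kPa.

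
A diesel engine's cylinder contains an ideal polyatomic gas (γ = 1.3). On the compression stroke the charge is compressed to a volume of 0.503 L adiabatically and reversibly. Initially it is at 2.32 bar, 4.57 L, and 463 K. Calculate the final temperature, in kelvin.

T₂ ≈ 898 K

Adiabatic: T₁V₁^(γ−1) = T₂V₂^(γ−1) ⇒ T₂ = T₁ (V₁/V₂)^(γ−1).
T₂ = 463 × (4.57/0.503)^(0.3) = 897.6 K.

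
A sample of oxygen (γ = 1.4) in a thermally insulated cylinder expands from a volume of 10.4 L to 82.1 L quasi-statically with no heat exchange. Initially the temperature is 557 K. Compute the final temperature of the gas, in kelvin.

For a reversible adiabat TV^(γ−1) is constant, so T₂ = T₁ (V₁/V₂)^(γ−1).
T₂ = 557 × (10.4/82.1)^(0.4) = 243.7 K.

T₂ ≈ 244 K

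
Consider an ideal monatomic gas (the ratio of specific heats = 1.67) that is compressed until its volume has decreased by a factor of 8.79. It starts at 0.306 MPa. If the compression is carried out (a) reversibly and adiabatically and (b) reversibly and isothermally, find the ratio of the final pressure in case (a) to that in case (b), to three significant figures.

P_adiabatic / P_isothermal ≈ 4.29

Isothermal: P_b = P₁(V₁/V₂) = 0.306×8.79.
Adiabatic: P_a = P₁(V₁/V₂)^γ = 0.306×8.79^(1.67).
P_a/P_b = (V₁/V₂)^(γ−1) = 8.79^(0.67) = 4.29.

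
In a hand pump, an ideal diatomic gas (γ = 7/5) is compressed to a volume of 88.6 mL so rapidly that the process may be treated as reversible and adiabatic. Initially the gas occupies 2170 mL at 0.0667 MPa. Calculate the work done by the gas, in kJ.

W ≈ -0.939 kJ

P₂ = P₁(V₁/V₂)^γ = 0.0667×(2170/88.6)^(7/5) = 5.872 MPa.
For a reversible adiabat, W_by_gas = (P₁V₁ − P₂V₂)/(γ−1).
W_by = (66700×0.00217 − 5.872×10^6×8.86×10^-5) / (2/5) = -938.7 J.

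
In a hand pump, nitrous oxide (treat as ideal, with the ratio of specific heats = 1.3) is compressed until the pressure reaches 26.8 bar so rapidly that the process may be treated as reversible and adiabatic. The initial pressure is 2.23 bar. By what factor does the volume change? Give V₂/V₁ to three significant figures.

From PV^γ = const, V₂/V₁ = (P₁/P₂)^(1/γ).
V₂/V₁ = (2.23/26.8)^(0.769) = 0.1477.

V₂/V₁ ≈ 0.148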